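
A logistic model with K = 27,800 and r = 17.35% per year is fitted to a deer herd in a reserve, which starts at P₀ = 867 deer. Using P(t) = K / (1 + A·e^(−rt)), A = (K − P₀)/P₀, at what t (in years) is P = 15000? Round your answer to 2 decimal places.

A = (27800 − 867)/867 = 31.06459
15000 = 27800/(1 + 31.06459·e^(−0.1735t)) → 1 + 31.06459·e^(−0.1735t) = 1.85333
e^(−0.1735t) = 0.02747 → t = ln(36.40382)/0.1735 = 3.59467/0.1735

t ≈ 20.72 years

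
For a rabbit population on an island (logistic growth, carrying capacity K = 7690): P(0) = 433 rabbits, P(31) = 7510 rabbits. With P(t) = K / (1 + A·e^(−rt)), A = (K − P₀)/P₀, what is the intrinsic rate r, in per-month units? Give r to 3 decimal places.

r ≈ 0.211 per month

A = (7690 − 433)/433 = 16.75982
7510 = 7690/(1 + 16.75982·e^(−r·31)) → e^(−31r) = (1.02397 − 1)/16.75982 = 0.00143
r = −ln(0.00143)/31 = 6.55002/31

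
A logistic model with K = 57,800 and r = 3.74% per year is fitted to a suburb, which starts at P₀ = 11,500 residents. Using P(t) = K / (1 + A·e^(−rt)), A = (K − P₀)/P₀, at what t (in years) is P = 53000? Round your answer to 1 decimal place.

t ≈ 101.5 years

A = (57800 − 11500)/11500 = 4.02609
53000 = 57800/(1 + 4.02609·e^(−0.0374t)) → 1 + 4.02609·e^(−0.0374t) = 1.09057
e^(−0.0374t) = 0.022495 → t = ln(44.45471)/0.0374 = 3.79447/0.0374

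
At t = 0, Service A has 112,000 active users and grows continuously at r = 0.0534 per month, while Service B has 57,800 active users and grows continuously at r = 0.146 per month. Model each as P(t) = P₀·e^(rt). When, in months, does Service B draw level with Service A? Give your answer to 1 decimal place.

112000·e^(0.0534t) = 57800·e^(0.146t)
112000/57800 = e^((0.146 − 0.0534)t) → ln(1.93772) = 0.0926·t
t = 0.66151 / 0.0926

t ≈ 7.1 months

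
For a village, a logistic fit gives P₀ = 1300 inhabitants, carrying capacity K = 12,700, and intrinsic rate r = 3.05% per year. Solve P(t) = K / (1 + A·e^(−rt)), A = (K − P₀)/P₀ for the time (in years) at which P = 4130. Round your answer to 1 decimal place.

t ≈ 47.3 years

A = (12700 − 1300)/1300 = 8.76923
4130 = 12700/(1 + 8.76923·e^(−0.0305t)) → 1 + 8.76923·e^(−0.0305t) = 3.07506
e^(−0.0305t) = 0.23663 → t = ln(4.22601)/0.0305 = 1.44126/0.0305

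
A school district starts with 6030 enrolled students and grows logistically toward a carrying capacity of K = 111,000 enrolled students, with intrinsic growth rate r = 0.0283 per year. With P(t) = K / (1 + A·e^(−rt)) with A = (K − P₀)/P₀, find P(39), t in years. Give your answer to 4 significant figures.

A = (111000 − 6030)/6030 = 17.40796
P(39) = 111000 / (1 + 17.40796·e^(−0.0283·39)) = 111000 / (1 + 17.40796·0.331642)
= 111000 / 6.77321 ≈ 16388.1

≈ 16,390 enrolled students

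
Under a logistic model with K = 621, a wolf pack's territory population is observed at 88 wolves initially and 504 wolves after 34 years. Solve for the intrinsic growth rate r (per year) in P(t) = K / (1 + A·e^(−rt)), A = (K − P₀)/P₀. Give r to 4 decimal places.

A = (621 − 88)/88 = 6.05682
504 = 621/(1 + 6.05682·e^(−r·34)) → e^(−34r) = (1.23214 − 1)/6.05682 = 0.038328
r = −ln(0.038328)/34 = 3.26159/34

r ≈ 0.0959 per year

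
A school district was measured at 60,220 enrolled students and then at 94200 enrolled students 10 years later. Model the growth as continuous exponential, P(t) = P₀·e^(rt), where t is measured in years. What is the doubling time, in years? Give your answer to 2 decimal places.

doubling time ≈ 15.49 years

r = ln(94200/60220) / 10 = ln(1.56426) / 10 ≈ 0.044742 per year
doubling time = ln 2 / |r| = 0.69315 / 0.044742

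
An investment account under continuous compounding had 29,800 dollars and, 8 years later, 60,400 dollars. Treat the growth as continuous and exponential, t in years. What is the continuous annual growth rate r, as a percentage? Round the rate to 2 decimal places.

60400 = 29800 · e^(r·8)
e^(8r) = 60400/29800 = 2.02685
r = ln(2.02685) / 8 = 0.70648 / 8

r ≈ 8.83% per year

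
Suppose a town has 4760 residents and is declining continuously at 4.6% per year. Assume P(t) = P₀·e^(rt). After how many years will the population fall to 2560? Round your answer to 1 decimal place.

t ≈ 13.5 years

2560 = 4760 · e^(-0.046·t)
t = ln(2560/4760) / -0.046 = ln(0.53782) / -0.046 = -0.62024 / -0.046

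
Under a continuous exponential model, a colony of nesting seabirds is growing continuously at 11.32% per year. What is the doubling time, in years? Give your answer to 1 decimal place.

doubling time ≈ 6.1 years

doubling time = ln(2) / |r| = 0.69315 / 0.1132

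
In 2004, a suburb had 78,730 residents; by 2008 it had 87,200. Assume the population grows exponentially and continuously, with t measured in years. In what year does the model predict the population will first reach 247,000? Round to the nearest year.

year 2049

r = ln(87200/78730) / 4 = 0.10218/4 ≈ 0.025545 per year
t = ln(247000/78730) / r = 1.14336/0.025545 ≈ 44.76 years after 2004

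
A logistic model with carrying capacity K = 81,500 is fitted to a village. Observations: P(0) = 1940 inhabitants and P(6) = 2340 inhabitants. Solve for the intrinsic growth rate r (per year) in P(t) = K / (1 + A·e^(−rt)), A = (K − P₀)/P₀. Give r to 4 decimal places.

r ≈ 0.0321 per year

A = (81500 − 1940)/1940 = 41.01031
2340 = 81500/(1 + 41.01031·e^(−r·6)) → e^(−6r) = (34.82906 − 1)/41.01031 = 0.824892
r = −ln(0.824892)/6 = 0.1925/6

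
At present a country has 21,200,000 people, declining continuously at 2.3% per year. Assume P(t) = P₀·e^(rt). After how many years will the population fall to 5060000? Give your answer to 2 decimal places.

5060000 = 21200000 · e^(-0.023·t)
t = ln(5060000/21200000) / -0.023 = ln(0.23868) / -0.023 = -1.43263 / -0.023

t ≈ 62.29 years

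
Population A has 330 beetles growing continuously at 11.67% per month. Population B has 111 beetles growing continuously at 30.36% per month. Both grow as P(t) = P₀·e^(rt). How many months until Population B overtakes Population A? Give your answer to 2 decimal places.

330·e^(0.1167t) = 111·e^(0.3036t)
330/111 = e^((0.3036 − 0.1167)t) → ln(2.97297) = 0.1869·t
t = 1.08956 / 0.1869

t ≈ 5.83 months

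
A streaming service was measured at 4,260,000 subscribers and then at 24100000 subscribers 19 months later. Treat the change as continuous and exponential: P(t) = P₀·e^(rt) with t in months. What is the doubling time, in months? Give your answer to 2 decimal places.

r = ln(24100000/4260000) / 19 = ln(5.65728) / 19 ≈ 0.091208 per month
doubling time = ln 2 / |r| = 0.69315 / 0.091208

doubling time ≈ 7.60 months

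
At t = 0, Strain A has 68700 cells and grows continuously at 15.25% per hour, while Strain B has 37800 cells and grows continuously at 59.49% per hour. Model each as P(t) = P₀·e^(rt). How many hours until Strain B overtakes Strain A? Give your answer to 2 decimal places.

t ≈ 1.35 hours

68700·e^(0.1525t) = 37800·e^(0.5949t)
68700/37800 = e^((0.5949 − 0.1525)t) → ln(1.81746) = 0.4424·t
t = 0.59744 / 0.4424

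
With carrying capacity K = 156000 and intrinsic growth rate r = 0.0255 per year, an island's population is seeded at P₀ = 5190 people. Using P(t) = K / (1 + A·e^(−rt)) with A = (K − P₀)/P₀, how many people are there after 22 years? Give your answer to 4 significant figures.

≈ 8,873 people

A = (156000 − 5190)/5190 = 29.0578
P(22) = 156000 / (1 + 29.0578·e^(−0.0255·22)) = 156000 / (1 + 29.0578·0.570638)
= 156000 / 17.58149 ≈ 8872.97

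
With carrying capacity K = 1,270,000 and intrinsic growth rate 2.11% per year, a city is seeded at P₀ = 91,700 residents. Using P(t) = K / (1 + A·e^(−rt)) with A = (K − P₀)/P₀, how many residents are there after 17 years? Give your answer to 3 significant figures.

≈ 127,000 residents

A = (1270000 − 91700)/91700 = 12.84951
P(17) = 1270000 / (1 + 12.84951·e^(−0.0211·17)) = 1270000 / (1 + 12.84951·0.698584)
= 1270000 / 9.97646 ≈ 127299.66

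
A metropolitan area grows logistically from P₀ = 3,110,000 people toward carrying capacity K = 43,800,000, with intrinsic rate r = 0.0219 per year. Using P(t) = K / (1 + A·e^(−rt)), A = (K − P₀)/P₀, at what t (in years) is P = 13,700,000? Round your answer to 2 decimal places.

t ≈ 81.47 years

A = (43800000 − 3110000)/3110000 = 13.0836
13700000 = 43800000/(1 + 13.0836·e^(−0.0219t)) → 1 + 13.0836·e^(−0.0219t) = 3.19708
e^(−0.0219t) = 0.167926 → t = ln(5.95499)/0.0219 = 1.78423/0.0219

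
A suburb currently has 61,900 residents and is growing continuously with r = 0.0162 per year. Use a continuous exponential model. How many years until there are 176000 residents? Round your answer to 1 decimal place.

t ≈ 64.5 years

176000 = 61900 · e^(0.0162·t)
t = ln(176000/61900) / 0.0162 = ln(2.8433) / 0.0162 = 1.04496 / 0.0162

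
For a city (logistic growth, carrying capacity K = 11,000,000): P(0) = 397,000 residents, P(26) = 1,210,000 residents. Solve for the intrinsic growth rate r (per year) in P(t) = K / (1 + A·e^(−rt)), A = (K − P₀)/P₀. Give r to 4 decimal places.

r ≈ 0.0459 per year

A = (11000000 − 397000)/397000 = 26.70781
1210000 = 11000000/(1 + 26.70781·e^(−r·26)) → e^(−26r) = (9.09091 − 1)/26.70781 = 0.302942
r = −ln(0.302942)/26 = 1.19421/26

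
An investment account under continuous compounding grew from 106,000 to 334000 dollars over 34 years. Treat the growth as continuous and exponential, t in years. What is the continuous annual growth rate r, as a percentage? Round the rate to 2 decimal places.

r ≈ 3.38% per year

334000 = 106000 · e^(r·34)
e^(34r) = 334000/106000 = 3.15094
r = ln(3.15094) / 34 = 1.1477 / 34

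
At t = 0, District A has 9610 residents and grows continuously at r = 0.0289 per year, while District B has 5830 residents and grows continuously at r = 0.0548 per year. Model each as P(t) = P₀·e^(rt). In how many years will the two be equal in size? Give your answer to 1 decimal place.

t ≈ 19.3 years

9610·e^(0.0289t) = 5830·e^(0.0548t)
9610/5830 = e^((0.0548 − 0.0289)t) → ln(1.64837) = 0.0259·t
t = 0.49979 / 0.0259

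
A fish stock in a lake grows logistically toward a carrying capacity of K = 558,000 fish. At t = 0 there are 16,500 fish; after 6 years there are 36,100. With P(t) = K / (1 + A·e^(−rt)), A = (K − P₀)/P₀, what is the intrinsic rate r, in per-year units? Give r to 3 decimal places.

A = (558000 − 16500)/16500 = 32.81818
36100 = 558000/(1 + 32.81818·e^(−r·6)) → e^(−6r) = (15.45706 − 1)/32.81818 = 0.44052
r = −ln(0.44052)/6 = 0.8198/6

r ≈ 0.137 per year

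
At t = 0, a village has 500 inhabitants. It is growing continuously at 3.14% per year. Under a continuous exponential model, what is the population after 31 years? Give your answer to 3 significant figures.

≈ 1,320 inhabitants

P(31) = 500 · e^(0.0314·31) = 500 · e^(0.9734)
= 500 · 2.64693 ≈ 1323.46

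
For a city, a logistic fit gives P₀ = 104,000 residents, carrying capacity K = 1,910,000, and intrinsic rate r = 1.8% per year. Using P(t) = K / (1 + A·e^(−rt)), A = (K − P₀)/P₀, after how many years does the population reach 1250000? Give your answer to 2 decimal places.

t ≈ 194.06 years

A = (1910000 − 104000)/104000 = 17.36538
1250000 = 1910000/(1 + 17.36538·e^(−0.018t)) → 1 + 17.36538·e^(−0.018t) = 1.528
e^(−0.018t) = 0.030405 → t = ln(32.88899)/0.018 = 3.49314/0.018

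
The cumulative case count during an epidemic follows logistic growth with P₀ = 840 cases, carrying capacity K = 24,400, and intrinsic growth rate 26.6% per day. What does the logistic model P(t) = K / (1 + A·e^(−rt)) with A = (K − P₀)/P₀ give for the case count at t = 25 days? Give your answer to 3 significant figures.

≈ 23,500 cases

A = (24400 − 840)/840 = 28.04762
P(25) = 24400 / (1 + 28.04762·e^(−0.266·25)) = 24400 / (1 + 28.04762·0.001294)
= 24400 / 1.03629 ≈ 23545.44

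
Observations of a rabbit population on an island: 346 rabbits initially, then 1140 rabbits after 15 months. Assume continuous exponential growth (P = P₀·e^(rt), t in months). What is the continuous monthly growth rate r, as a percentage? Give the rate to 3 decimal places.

r ≈ 7.949% per month

1140 = 346 · e^(r·15)
e^(15r) = 1140/346 = 3.2948
r = ln(3.2948) / 15 = 1.19234 / 15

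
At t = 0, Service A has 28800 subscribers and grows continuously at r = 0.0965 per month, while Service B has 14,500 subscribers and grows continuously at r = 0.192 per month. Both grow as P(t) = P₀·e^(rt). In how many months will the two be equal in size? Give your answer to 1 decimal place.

t ≈ 7.2 months

28800·e^(0.0965t) = 14500·e^(0.192t)
28800/14500 = e^((0.192 − 0.0965)t) → ln(1.98621) = 0.0955·t
t = 0.68623 / 0.0955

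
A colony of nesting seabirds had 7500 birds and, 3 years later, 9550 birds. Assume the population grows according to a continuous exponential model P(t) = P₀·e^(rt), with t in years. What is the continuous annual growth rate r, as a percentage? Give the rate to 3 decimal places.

9550 = 7500 · e^(r·3)
e^(3r) = 9550/7500 = 1.27333
r = ln(1.27333) / 3 = 0.24164 / 3

r ≈ 8.055% per year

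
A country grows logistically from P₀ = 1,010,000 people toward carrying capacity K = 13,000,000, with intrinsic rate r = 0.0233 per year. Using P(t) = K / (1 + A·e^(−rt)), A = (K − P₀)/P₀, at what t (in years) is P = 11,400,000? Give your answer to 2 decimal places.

t ≈ 190.46 years

A = (13000000 − 1010000)/1010000 = 11.87129
11400000 = 13000000/(1 + 11.87129·e^(−0.0233t)) → 1 + 11.87129·e^(−0.0233t) = 1.14035
e^(−0.0233t) = 0.011823 → t = ln(84.58292)/0.0233 = 4.43773/0.0233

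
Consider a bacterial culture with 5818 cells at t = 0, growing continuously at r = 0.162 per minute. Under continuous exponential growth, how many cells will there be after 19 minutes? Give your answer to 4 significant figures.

≈ 126,300 cells

P(19) = 5818 · e^(0.162·19) = 5818 · e^(3.078)
= 5818 · 21.71493 ≈ 126337.46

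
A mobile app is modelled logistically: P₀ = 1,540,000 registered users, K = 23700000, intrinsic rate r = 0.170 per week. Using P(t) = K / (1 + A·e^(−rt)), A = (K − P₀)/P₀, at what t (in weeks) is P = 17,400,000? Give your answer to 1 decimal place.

t ≈ 21.7 weeks

A = (23700000 − 1540000)/1540000 = 14.38961
17400000 = 23700000/(1 + 14.38961·e^(−0.17t)) → 1 + 14.38961·e^(−0.17t) = 1.36207
e^(−0.17t) = 0.025162 → t = ln(39.74273)/0.17 = 3.68243/0.17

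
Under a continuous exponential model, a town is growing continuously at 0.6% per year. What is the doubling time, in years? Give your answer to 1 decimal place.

doubling time = ln(2) / |r| = 0.69315 / 0.006

doubling time ≈ 115.5 years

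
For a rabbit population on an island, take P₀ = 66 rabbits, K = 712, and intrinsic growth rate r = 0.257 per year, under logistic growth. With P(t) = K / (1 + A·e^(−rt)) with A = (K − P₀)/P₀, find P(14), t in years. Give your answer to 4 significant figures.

≈ 561.5 rabbits

A = (712 − 66)/66 = 9.78788
P(14) = 712 / (1 + 9.78788·e^(−0.257·14)) = 712 / (1 + 9.78788·0.027378)
= 712 / 1.26798 ≈ 561.52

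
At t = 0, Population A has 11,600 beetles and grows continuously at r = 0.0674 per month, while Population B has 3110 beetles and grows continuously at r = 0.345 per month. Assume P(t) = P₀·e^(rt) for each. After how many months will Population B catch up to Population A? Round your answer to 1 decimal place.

t ≈ 4.7 months

11600·e^(0.0674t) = 3110·e^(0.345t)
11600/3110 = e^((0.345 − 0.0674)t) → ln(3.7299) = 0.2776·t
t = 1.31638 / 0.2776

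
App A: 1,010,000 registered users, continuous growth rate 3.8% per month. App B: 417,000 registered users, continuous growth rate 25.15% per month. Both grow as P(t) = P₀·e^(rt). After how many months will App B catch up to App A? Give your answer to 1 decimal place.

1010000·e^(0.038t) = 417000·e^(0.2515t)
1010000/417000 = e^((0.2515 − 0.038)t) → ln(2.42206) = 0.2135·t
t = 0.88462 / 0.2135

t ≈ 4.1 months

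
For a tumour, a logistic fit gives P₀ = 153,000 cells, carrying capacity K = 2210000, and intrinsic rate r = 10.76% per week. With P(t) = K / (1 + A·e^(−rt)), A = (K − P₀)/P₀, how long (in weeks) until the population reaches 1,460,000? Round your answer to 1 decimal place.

A = (2210000 − 153000)/153000 = 13.44444
1460000 = 2210000/(1 + 13.44444·e^(−0.1076t)) → 1 + 13.44444·e^(−0.1076t) = 1.5137
e^(−0.1076t) = 0.038209 → t = ln(26.17185)/0.1076 = 3.26468/0.1076

t ≈ 30.3 weeks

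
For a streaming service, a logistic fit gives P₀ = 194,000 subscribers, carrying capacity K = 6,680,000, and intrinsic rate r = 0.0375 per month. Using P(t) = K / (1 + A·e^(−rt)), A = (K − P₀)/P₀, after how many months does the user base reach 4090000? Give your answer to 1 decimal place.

A = (6680000 − 194000)/194000 = 33.43299
4090000 = 6680000/(1 + 33.43299·e^(−0.0375t)) → 1 + 33.43299·e^(−0.0375t) = 1.63325
e^(−0.0375t) = 0.018941 → t = ln(52.79573)/0.0375 = 3.96643/0.0375

t ≈ 105.8 months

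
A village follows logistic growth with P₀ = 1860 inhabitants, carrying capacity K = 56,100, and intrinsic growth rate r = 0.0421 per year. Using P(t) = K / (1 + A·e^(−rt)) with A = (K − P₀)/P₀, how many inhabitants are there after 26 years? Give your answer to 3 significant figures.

≈ 5,210 inhabitants

A = (56100 − 1860)/1860 = 29.16129
P(26) = 56100 / (1 + 29.16129·e^(−0.0421·26)) = 56100 / (1 + 29.16129·0.334673)
= 56100 / 10.75951 ≈ 5213.99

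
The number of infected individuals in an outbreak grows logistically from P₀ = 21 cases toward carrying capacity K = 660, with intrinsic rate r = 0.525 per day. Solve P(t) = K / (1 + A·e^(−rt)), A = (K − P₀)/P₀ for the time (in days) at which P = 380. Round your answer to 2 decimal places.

A = (660 − 21)/21 = 30.42857
380 = 660/(1 + 30.42857·e^(−0.525t)) → 1 + 30.42857·e^(−0.525t) = 1.73684
e^(−0.525t) = 0.024215 → t = ln(41.29592)/0.525 = 3.72076/0.525

t ≈ 7.09 days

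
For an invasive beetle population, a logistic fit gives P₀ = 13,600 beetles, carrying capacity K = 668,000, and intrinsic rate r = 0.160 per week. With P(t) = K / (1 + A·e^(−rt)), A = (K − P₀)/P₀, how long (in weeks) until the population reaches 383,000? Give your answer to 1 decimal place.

t ≈ 26.1 weeks

A = (668000 − 13600)/13600 = 48.11765
383000 = 668000/(1 + 48.11765·e^(−0.16t)) → 1 + 48.11765·e^(−0.16t) = 1.74413
e^(−0.16t) = 0.015465 → t = ln(64.66336)/0.16 = 4.16919/0.16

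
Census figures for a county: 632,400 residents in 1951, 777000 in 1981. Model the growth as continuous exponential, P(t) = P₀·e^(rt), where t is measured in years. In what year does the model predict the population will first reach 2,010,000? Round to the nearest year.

year 2119

r = ln(777000/632400) / 30 = 0.20592/30 ≈ 0.006864 per year
t = ln(2010000/632400) / r = 1.15637/0.006864 ≈ 168.47 years after 1951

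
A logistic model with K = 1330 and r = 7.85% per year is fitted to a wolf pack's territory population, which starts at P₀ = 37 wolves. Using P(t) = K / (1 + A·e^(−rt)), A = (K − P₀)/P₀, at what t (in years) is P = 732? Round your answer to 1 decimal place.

A = (1330 − 37)/37 = 34.94595
732 = 1330/(1 + 34.94595·e^(−0.0785t)) → 1 + 34.94595·e^(−0.0785t) = 1.81694
e^(−0.0785t) = 0.023377 → t = ln(42.77664)/0.0785 = 3.75599/0.0785

t ≈ 47.8 years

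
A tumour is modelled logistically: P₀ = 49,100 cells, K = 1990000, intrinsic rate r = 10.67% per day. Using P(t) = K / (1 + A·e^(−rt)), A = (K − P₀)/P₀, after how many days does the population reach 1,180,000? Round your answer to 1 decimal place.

t ≈ 38.0 days

A = (1990000 − 49100)/49100 = 39.52953
1180000 = 1990000/(1 + 39.52953·e^(−0.1067t)) → 1 + 39.52953·e^(−0.1067t) = 1.68644
e^(−0.1067t) = 0.017365 → t = ln(57.58623)/0.1067 = 4.05328/0.1067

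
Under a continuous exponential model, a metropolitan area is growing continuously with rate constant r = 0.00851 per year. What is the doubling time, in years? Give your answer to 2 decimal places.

doubling time ≈ 81.45 years

doubling time = ln(2) / |r| = 0.69315 / 0.00851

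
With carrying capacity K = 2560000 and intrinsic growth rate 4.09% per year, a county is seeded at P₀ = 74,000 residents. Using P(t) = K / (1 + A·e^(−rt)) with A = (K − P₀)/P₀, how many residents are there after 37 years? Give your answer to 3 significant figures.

A = (2560000 − 74000)/74000 = 33.59459
P(37) = 2560000 / (1 + 33.59459·e^(−0.0409·37)) = 2560000 / (1 + 33.59459·0.220182)
= 2560000 / 8.39693 ≈ 304873.29

≈ 305,000 residents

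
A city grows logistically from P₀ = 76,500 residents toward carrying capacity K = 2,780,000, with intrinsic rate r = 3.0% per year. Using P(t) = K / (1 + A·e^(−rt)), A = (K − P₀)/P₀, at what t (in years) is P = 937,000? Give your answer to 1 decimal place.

t ≈ 96.3 years

A = (2780000 − 76500)/76500 = 35.33987
937000 = 2780000/(1 + 35.33987·e^(−0.03t)) → 1 + 35.33987·e^(−0.03t) = 2.96692
e^(−0.03t) = 0.055657 → t = ln(17.96715)/0.03 = 2.88855/0.03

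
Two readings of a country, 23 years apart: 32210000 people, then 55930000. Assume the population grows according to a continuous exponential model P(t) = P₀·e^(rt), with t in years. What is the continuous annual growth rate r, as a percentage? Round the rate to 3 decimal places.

55930000 = 32210000 · e^(r·23)
e^(23r) = 55930000/32210000 = 1.73642
r = ln(1.73642) / 23 = 0.55182 / 23

r ≈ 2.399% per year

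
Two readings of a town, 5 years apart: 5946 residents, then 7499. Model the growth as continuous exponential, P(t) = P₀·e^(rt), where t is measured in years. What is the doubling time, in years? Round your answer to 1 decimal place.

doubling time ≈ 14.9 years

r = ln(7499/5946) / 5 = ln(1.26118) / 5 ≈ 0.04641 per year
doubling time = ln 2 / |r| = 0.69315 / 0.04641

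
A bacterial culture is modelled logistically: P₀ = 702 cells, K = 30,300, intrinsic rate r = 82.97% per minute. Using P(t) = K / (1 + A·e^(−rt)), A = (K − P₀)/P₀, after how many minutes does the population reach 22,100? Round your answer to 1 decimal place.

t ≈ 5.7 minutes

A = (30300 − 702)/702 = 42.16239
22100 = 30300/(1 + 42.16239·e^(−0.8297t)) → 1 + 42.16239·e^(−0.8297t) = 1.37104
e^(−0.8297t) = 0.0088 → t = ln(113.63279)/0.8297 = 4.73297/0.8297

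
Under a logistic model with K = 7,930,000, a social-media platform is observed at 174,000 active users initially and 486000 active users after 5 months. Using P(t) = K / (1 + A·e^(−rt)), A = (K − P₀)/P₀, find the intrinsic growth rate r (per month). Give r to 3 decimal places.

A = (7930000 − 174000)/174000 = 44.57471
486000 = 7930000/(1 + 44.57471·e^(−r·5)) → e^(−5r) = (16.31687 − 1)/44.57471 = 0.343622
r = −ln(0.343622)/5 = 1.06821/5

r ≈ 0.214 per month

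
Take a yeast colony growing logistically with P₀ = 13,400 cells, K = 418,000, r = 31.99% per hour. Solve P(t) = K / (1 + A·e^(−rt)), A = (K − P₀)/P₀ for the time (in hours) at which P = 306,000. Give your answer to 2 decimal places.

A = (418000 − 13400)/13400 = 30.19403
306000 = 418000/(1 + 30.19403·e^(−0.3199t)) → 1 + 30.19403·e^(−0.3199t) = 1.36601
e^(−0.3199t) = 0.012122 → t = ln(82.4944)/0.3199 = 4.41273/0.3199

t ≈ 13.79 hours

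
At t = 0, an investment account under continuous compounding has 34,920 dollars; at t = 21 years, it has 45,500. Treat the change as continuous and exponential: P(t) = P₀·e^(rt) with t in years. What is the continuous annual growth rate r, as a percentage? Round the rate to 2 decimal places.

r ≈ 1.26% per year

45500 = 34920 · e^(r·21)
e^(21r) = 45500/34920 = 1.30298
r = ln(1.30298) / 21 = 0.26465 / 21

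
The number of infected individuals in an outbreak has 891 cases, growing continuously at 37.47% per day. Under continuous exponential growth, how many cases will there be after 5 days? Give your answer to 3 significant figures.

P(5) = 891 · e^(0.3747·5) = 891 · e^(1.8735)
= 891 · 6.51105 ≈ 5801.34

≈ 5,800 cases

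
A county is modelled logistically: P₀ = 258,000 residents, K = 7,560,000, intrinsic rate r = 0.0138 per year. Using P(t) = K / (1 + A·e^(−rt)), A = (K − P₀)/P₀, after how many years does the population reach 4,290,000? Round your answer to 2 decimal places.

t ≈ 261.92 years

A = (7560000 − 258000)/258000 = 28.30233
4290000 = 7560000/(1 + 28.30233·e^(−0.0138t)) → 1 + 28.30233·e^(−0.0138t) = 1.76224
e^(−0.0138t) = 0.026932 → t = ln(37.13057)/0.0138 = 3.61444/0.0138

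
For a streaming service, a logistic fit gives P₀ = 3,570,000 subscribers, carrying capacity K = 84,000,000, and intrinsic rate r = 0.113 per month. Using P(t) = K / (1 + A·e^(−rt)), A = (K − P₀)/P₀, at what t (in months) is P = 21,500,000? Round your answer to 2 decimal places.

t ≈ 18.12 months

A = (84000000 − 3570000)/3570000 = 22.52941
21500000 = 84000000/(1 + 22.52941·e^(−0.113t)) → 1 + 22.52941·e^(−0.113t) = 3.90698
e^(−0.113t) = 0.12903 → t = ln(7.75012)/0.113 = 2.04771/0.113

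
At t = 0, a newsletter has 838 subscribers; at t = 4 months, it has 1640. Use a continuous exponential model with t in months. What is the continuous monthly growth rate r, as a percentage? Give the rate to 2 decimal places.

r ≈ 16.79% per month

1640 = 838 · e^(r·4)
e^(4r) = 1640/838 = 1.95704
r = ln(1.95704) / 4 = 0.67143 / 4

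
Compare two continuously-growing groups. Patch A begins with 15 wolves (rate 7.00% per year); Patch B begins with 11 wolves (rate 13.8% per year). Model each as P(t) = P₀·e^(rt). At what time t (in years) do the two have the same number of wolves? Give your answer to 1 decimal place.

t ≈ 4.6 years

15·e^(0.07t) = 11·e^(0.138t)
15/11 = e^((0.138 − 0.07)t) → ln(1.36364) = 0.068·t
t = 0.31015 / 0.068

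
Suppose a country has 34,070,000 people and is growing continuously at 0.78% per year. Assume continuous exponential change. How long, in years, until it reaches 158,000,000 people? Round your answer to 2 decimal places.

t ≈ 196.69 years

158000000 = 34070000 · e^(0.0078·t)
t = ln(158000000/34070000) / 0.0078 = ln(4.63751) / 0.0078 = 1.53418 / 0.0078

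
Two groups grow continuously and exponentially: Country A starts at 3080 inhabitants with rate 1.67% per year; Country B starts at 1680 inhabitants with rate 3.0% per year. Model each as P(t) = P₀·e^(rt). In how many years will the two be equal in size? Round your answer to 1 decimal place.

3080·e^(0.0167t) = 1680·e^(0.03t)
3080/1680 = e^((0.03 − 0.0167)t) → ln(1.83333) = 0.0133·t
t = 0.60614 / 0.0133

t ≈ 45.6 years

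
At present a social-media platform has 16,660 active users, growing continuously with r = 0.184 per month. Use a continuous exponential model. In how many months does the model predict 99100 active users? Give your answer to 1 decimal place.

99100 = 16660 · e^(0.184·t)
t = ln(99100/16660) / 0.184 = ln(5.94838) / 0.184 = 1.78312 / 0.184

t ≈ 9.7 months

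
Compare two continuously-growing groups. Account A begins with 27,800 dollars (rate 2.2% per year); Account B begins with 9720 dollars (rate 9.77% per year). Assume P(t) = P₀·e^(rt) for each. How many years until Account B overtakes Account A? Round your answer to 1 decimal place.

27800·e^(0.022t) = 9720·e^(0.0977t)
27800/9720 = e^((0.0977 − 0.022)t) → ln(2.86008) = 0.0757·t
t = 1.05085 / 0.0757

t ≈ 13.9 years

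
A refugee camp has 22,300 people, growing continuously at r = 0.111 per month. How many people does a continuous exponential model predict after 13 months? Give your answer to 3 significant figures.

P(13) = 22300 · e^(0.111·13) = 22300 · e^(1.443)
= 22300 · 4.23338 ≈ 94404.31

≈ 94,400 people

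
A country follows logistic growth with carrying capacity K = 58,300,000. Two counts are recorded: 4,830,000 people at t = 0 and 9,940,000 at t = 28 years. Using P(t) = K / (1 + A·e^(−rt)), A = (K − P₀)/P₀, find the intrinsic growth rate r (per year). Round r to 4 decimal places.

A = (58300000 − 4830000)/4830000 = 11.07039
9940000 = 58300000/(1 + 11.07039·e^(−r·28)) → e^(−28r) = (5.86519 − 1)/11.07039 = 0.439478
r = −ln(0.439478)/28 = 0.82217/28

r ≈ 0.0294 per year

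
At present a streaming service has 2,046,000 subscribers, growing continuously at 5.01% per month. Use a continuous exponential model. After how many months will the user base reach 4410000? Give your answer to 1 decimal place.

4410000 = 2046000 · e^(0.0501·t)
t = ln(4410000/2046000) / 0.0501 = ln(2.15543) / 0.0501 = 0.76799 / 0.0501

t ≈ 15.3 months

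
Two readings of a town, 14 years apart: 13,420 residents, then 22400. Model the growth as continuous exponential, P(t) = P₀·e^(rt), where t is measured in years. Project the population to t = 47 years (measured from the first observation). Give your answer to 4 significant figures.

r = ln(22400/13420) / 14 ≈ 0.036594 per year
P(47) = 13420 · e^(0.036594·47) = 13420 · 5.58405 ≈ 74937.93

≈ 74,940 residents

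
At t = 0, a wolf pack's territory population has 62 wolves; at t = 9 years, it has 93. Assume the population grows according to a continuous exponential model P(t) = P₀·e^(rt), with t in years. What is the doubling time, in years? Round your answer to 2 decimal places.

doubling time ≈ 15.39 years

r = ln(93/62) / 9 = ln(1.5) / 9 ≈ 0.045052 per year
doubling time = ln 2 / |r| = 0.69315 / 0.045052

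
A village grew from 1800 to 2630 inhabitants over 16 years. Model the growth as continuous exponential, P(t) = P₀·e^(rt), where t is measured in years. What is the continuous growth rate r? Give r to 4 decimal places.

2630 = 1800 · e^(r·16)
e^(16r) = 2630/1800 = 1.46111
r = ln(1.46111) / 16 = 0.3792 / 16

r ≈ 0.0237 per year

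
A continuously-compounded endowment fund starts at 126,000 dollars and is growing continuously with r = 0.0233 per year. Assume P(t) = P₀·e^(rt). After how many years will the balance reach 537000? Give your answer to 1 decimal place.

t ≈ 62.2 years

537000 = 126000 · e^(0.0233·t)
t = ln(537000/126000) / 0.0233 = ln(4.2619) / 0.0233 = 1.44972 / 0.0233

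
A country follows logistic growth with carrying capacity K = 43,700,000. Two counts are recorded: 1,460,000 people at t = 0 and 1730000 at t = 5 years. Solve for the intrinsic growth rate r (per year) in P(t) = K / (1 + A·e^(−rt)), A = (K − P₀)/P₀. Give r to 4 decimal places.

A = (43700000 − 1460000)/1460000 = 28.93151
1730000 = 43700000/(1 + 28.93151·e^(−r·5)) → e^(−5r) = (25.26012 − 1)/28.93151 = 0.838536
r = −ln(0.838536)/5 = 0.1761/5

r ≈ 0.0352 per year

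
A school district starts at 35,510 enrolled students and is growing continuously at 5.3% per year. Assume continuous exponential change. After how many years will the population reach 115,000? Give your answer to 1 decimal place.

t ≈ 22.2 years

115000 = 35510 · e^(0.053·t)
t = ln(115000/35510) / 0.053 = ln(3.23852) / 0.053 = 1.17512 / 0.053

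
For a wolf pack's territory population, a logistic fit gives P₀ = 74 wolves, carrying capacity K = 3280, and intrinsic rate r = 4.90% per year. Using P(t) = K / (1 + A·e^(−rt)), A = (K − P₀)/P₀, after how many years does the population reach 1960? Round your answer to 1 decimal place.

A = (3280 − 74)/74 = 43.32432
1960 = 3280/(1 + 43.32432·e^(−0.049t)) → 1 + 43.32432·e^(−0.049t) = 1.67347
e^(−0.049t) = 0.015545 → t = ln(64.33006)/0.049 = 4.16403/0.049

t ≈ 85.0 years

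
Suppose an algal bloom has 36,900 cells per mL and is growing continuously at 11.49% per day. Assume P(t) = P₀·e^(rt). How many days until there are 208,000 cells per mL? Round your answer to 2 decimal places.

208000 = 36900 · e^(0.1149·t)
t = ln(208000/36900) / 0.1149 = ln(5.63686) / 0.1149 = 1.72933 / 0.1149

t ≈ 15.05 days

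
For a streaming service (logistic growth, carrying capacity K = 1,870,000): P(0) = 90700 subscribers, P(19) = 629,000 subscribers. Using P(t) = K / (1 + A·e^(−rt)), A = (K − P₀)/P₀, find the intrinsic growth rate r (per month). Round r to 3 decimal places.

r ≈ 0.121 per month

A = (1870000 − 90700)/90700 = 19.61742
629000 = 1870000/(1 + 19.61742·e^(−r·19)) → e^(−19r) = (2.97297 − 1)/19.61742 = 0.100572
r = −ln(0.100572)/19 = 2.29688/19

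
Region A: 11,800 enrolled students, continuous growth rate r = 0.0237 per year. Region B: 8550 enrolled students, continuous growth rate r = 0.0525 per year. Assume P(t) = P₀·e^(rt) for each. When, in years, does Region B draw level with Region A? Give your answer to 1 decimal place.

11800·e^(0.0237t) = 8550·e^(0.0525t)
11800/8550 = e^((0.0525 − 0.0237)t) → ln(1.38012) = 0.0288·t
t = 0.32217 / 0.0288

t ≈ 11.2 years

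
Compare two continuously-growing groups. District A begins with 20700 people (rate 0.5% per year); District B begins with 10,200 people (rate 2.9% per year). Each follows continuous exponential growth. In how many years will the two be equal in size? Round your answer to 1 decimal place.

20700·e^(0.005t) = 10200·e^(0.029t)
20700/10200 = e^((0.029 − 0.005)t) → ln(2.02941) = 0.024·t
t = 0.70775 / 0.024

t ≈ 29.5 years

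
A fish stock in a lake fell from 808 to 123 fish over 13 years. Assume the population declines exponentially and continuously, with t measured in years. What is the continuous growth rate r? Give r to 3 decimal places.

r ≈ -0.145 per year

123 = 808 · e^(r·13)
e^(13r) = 123/808 = 0.15223
r = ln(0.15223) / 13 = -1.88238 / 13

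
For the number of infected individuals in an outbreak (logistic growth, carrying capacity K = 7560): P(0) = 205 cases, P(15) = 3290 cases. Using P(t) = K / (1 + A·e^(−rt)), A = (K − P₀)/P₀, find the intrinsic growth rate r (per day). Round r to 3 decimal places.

A = (7560 − 205)/205 = 35.87805
3290 = 7560/(1 + 35.87805·e^(−r·15)) → e^(−15r) = (2.29787 − 1)/35.87805 = 0.036175
r = −ln(0.036175)/15 = 3.3194/15

r ≈ 0.221 per day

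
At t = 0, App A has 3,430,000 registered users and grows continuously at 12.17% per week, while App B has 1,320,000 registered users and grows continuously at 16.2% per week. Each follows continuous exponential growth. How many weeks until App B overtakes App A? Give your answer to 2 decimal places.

t ≈ 23.70 weeks

3430000·e^(0.1217t) = 1320000·e^(0.162t)
3430000/1320000 = e^((0.162 − 0.1217)t) → ln(2.59848) = 0.0403·t
t = 0.95493 / 0.0403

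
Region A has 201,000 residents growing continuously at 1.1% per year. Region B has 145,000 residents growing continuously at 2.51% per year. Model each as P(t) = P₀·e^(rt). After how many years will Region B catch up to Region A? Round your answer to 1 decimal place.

201000·e^(0.011t) = 145000·e^(0.0251t)
201000/145000 = e^((0.0251 − 0.011)t) → ln(1.38621) = 0.0141·t
t = 0.32657 / 0.0141

t ≈ 23.2 years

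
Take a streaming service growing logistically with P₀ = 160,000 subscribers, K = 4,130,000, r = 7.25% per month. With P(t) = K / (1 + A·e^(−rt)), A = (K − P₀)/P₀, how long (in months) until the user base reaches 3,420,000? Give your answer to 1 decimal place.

t ≈ 66.0 months

A = (4130000 − 160000)/160000 = 24.8125
3420000 = 4130000/(1 + 24.8125·e^(−0.0725t)) → 1 + 24.8125·e^(−0.0725t) = 1.2076
e^(−0.0725t) = 0.008367 → t = ln(119.51937)/0.0725 = 4.78348/0.0725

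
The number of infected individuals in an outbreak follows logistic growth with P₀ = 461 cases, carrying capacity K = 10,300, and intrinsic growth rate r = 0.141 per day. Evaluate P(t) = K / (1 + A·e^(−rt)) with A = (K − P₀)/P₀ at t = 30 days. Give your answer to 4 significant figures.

A = (10300 − 461)/461 = 21.34273
P(30) = 10300 / (1 + 21.34273·e^(−0.141·30)) = 10300 / (1 + 21.34273·0.014552)
= 10300 / 1.31059 ≈ 7859.07

≈ 7,859 cases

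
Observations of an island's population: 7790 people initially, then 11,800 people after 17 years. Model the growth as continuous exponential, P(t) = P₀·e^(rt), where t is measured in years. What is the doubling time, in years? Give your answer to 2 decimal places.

r = ln(11800/7790) / 17 = ln(1.51476) / 17 ≈ 0.024427 per year
doubling time = ln 2 / |r| = 0.69315 / 0.024427

doubling time ≈ 28.38 years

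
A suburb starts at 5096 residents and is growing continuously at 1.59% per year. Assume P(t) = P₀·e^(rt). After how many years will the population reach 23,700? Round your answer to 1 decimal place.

23700 = 5096 · e^(0.0159·t)
t = ln(23700/5096) / 0.0159 = ln(4.65071) / 0.0159 = 1.53702 / 0.0159

t ≈ 96.7 years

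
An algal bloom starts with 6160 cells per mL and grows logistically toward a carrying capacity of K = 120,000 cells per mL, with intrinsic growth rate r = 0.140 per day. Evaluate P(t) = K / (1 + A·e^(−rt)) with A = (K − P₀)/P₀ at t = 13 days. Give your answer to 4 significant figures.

A = (120000 − 6160)/6160 = 18.48052
P(13) = 120000 / (1 + 18.48052·e^(−0.14·13)) = 120000 / (1 + 18.48052·0.162026)
= 120000 / 3.99432 ≈ 30042.66

≈ 30,040 cells per mL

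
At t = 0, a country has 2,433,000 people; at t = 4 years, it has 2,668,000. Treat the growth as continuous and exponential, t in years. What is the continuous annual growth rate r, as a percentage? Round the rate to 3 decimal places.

2668000 = 2433000 · e^(r·4)
e^(4r) = 2668000/2433000 = 1.09659
r = ln(1.09659) / 4 = 0.0922 / 4

r ≈ 2.305% per year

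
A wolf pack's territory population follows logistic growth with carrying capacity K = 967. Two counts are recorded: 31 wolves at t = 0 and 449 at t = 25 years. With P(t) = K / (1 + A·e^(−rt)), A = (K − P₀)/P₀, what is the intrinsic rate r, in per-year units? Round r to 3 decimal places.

r ≈ 0.131 per year

A = (967 − 31)/31 = 30.19355
449 = 967/(1 + 30.19355·e^(−r·25)) → e^(−25r) = (2.15367 − 1)/30.19355 = 0.038209
r = −ln(0.038209)/25 = 3.26468/25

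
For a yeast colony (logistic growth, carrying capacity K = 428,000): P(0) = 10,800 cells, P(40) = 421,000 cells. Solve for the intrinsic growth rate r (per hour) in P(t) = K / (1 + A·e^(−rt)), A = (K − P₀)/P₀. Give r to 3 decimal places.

r ≈ 0.194 per hour

A = (428000 − 10800)/10800 = 38.62963
421000 = 428000/(1 + 38.62963·e^(−r·40)) → e^(−40r) = (1.01663 − 1)/38.62963 = 0.00043
r = −ln(0.00043)/40 = 7.75074/40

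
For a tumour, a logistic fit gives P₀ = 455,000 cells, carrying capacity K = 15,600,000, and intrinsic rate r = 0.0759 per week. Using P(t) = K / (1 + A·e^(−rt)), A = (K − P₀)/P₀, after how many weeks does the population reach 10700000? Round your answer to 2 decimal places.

A = (15600000 − 455000)/455000 = 33.28571
10700000 = 15600000/(1 + 33.28571·e^(−0.0759t)) → 1 + 33.28571·e^(−0.0759t) = 1.45794
e^(−0.0759t) = 0.013758 → t = ln(72.68513)/0.0759 = 4.28614/0.0759

t ≈ 56.47 weeks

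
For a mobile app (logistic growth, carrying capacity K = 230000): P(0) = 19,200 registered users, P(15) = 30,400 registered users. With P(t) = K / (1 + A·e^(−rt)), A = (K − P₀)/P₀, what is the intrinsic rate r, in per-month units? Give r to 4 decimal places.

r ≈ 0.0343 per month

A = (230000 − 19200)/19200 = 10.97917
30400 = 230000/(1 + 10.97917·e^(−r·15)) → e^(−15r) = (7.56579 − 1)/10.97917 = 0.598023
r = −ln(0.598023)/15 = 0.51413/15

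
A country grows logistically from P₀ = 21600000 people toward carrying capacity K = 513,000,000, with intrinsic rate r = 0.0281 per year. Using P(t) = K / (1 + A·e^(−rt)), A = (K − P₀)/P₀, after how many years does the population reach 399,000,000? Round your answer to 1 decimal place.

t ≈ 155.8 years

A = (513000000 − 21600000)/21600000 = 22.75
399000000 = 513000000/(1 + 22.75·e^(−0.0281t)) → 1 + 22.75·e^(−0.0281t) = 1.28571
e^(−0.0281t) = 0.012559 → t = ln(79.625)/0.0281 = 4.37733/0.0281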